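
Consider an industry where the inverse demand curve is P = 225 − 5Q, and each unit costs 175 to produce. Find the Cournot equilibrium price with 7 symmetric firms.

With 7 symmetric Cournot firms, each firm's FOC gives 225 − 40q = 175, so q = 1.25, Q = 7·1.25 = 8.75, and P = 181.25.

P = 181.25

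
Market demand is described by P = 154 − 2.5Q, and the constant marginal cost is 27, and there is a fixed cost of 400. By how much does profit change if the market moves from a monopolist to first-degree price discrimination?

π rises by 1612.9

The monopolist equates marginal revenue to marginal cost: 154 − 5Q = 27, so Q = 25.4. From demand, P = 90.5.
Profit = (90.5 − 27)·25.4 − 400 = 1212.9.
A perfectly discriminating monopolist sells every unit with P(Q) ≥ MC(Q), so output equals the competitive quantity Q = 50.8. Each buyer pays their reservation price, so CS = 0 and the firm captures all surplus.
PS equals the full surplus area, 3225.8. Profit = 3225.8 − 400 = 2825.8.
Change in profit: 2825.8 − 1212.9 = 1612.9.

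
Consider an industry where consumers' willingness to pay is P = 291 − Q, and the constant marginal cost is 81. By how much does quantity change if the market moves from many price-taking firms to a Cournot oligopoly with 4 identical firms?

Quantity falls by 42

Perfect competition: P = MC = 81, so 291 − Q = 81 and Q = 210.
In a 4-firm Cournot equilibrium, symmetry and the first-order condition give q = (291 − 81)/(5) = 42. So Q = 168 and P = 123.
Change in quantity: 168 − 210 = −42.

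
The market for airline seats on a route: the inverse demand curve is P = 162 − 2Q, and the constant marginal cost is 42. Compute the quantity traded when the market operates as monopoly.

Q = 30

Monopoly sets MR = MC: 162 − 4Q = 42 ⇒ Q = 30, P = 162 − 2·30 = 102.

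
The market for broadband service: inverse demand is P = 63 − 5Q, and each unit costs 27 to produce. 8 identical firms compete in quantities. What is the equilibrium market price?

P = 31

With 8 symmetric Cournot firms, each firm's FOC gives 63 − 45q = 27, so q = 0.8, Q = 8·0.8 = 6.4, and P = 31.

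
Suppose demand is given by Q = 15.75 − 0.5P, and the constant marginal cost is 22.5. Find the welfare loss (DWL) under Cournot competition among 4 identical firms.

DWL = 0.81

Inverting demand: P = 31.5 − 2Q.
Perfect competition: P = MC = 22.5, so 31.5 − 2Q = 22.5 and Q = 4.5.
Cournot with 4 identical firms: the symmetric best-response condition is 31.5 − 10q = 22.5. Each firm produces q = 0.9, total output Q = 3.6, price P = 24.3.
DWL is the triangle between Q = 3.6 and Q = 4.5: ½·(4.5 − 3.6)·(24.3 − 22.5) = 0.81.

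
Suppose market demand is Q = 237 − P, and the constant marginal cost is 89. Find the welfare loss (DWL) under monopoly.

DWL = 2738

Inverting demand: P = 237 − Q.
Competitive firms price at marginal cost: P = 89, giving Q = 148.
The monopolist equates marginal revenue to marginal cost: 237 − 2Q = 89, so Q = 74. From demand, P = 163.
DWL is the triangle between Q = 74 and Q = 148: ½·(148 − 74)·(163 − 89) = 2738.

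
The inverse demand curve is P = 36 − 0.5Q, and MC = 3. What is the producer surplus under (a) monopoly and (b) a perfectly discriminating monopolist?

Monopoly: PS = 544.5; Perfect PD: PS = 1089

Monopoly sets MR = MC: 36 − Q = 3 ⇒ Q = 33, P = 36 − 0.5·33 = 19.5.
PS = (19.5 − 3)·33 = 544.5.
Under first-degree price discrimination the firm charges each unit its demand price and produces up to where P = MC, i.e. Q = 66. Consumer surplus is zero; producer surplus equals total surplus.
PS = ½·(36 − 3)·66 = 1089.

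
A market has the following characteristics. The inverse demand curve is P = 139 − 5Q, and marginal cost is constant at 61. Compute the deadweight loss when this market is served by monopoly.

DWL = 152.1

Under competition P = MC = 61, so Q = (139 − 61)/5 = 15.6.
The monopolist equates marginal revenue to marginal cost: 139 − 10Q = 61, so Q = 7.8. From demand, P = 100.
DWL is the triangle between Q = 7.8 and Q = 15.6: ½·(15.6 − 7.8)·(100 − 61) = 152.1.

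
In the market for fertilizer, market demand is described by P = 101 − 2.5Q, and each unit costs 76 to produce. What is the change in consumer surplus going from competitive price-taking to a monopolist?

Perfect competition: P = MC = 76, so 101 − 2.5Q = 76 and Q = 10.
CS = ½·(101 − 76)·10 = 125.
The monopolist equates marginal revenue to marginal cost: 101 − 5Q = 76, so Q = 5. From demand, P = 88.5.
CS = ½·(101 − 88.5)·5 = 31.25.
Change in consumer surplus: 31.25 − 125 = −93.75.

CS falls by 93.75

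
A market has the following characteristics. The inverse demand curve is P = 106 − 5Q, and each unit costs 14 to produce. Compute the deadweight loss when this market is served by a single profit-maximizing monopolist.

DWL = 211.6

Under competition P = MC = 14, so Q = (106 − 14)/5 = 18.4.
A monopolist chooses Q where MR = MC. MR = 106 − 10Q; setting this equal to 14 gives Q = 9.2 and P = 60.
DWL is the triangle between Q = 9.2 and Q = 18.4: ½·(18.4 − 9.2)·(60 − 14) = 211.6.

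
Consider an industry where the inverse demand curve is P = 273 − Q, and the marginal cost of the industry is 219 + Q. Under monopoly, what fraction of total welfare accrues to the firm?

Monopoly sets MR = MC: 273 − 2Q = 219 + Q ⇒ Q = 18, P = 273 − 18 = 255.
CS = ½·(273 − 255)·18 = 162.
PS = P·Q − VC(Q) = 255·18 − (219·18 + ½·1·18²) = 486.
Share captured = PS/TS = 486/648 = 0.75.

PS/TS = 0.75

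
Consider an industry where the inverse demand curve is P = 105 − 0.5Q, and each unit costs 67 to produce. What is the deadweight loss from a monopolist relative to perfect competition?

DWL = 361

Competitive firms price at marginal cost: P = 67, giving Q = 76.
The monopolist equates marginal revenue to marginal cost: 105 − Q = 67, so Q = 38. From demand, P = 86.
DWL is the triangle between Q = 38 and Q = 76: ½·(76 − 38)·(86 − 67) = 361.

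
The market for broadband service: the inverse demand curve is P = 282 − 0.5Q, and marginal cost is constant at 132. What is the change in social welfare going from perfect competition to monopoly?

Perfect competition: P = MC = 132, so 282 − 0.5Q = 132 and Q = 300.
CS = ½·(282 − 132)·300 = 22500; PS = (132 − 132)·300 = 0; TS = 22500.
The monopolist equates marginal revenue to marginal cost: 282 − Q = 132, so Q = 150. From demand, P = 207.
CS = ½·(282 − 207)·150 = 5625; PS = (207 − 132)·150 = 11250; TS = 16875.
Change in social welfare: 16875 − 22500 = −5625.

TS falls by 5625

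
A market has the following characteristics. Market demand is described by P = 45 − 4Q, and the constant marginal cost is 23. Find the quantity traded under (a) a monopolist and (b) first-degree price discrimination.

Monopoly: Q = 2.75; Perfect PD: Q = 5.5

Monopoly sets MR = MC: 45 − 8Q = 23 ⇒ Q = 2.75, P = 45 − 4·2.75 = 34.
A perfectly discriminating monopolist sells every unit with P(Q) ≥ MC(Q), so output equals the competitive quantity Q = 5.5. Each buyer pays their reservation price, so CS = 0 and the firm captures all surplus.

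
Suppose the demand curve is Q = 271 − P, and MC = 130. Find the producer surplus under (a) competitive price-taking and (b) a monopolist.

Competition: PS = 0; Monopoly: PS = 4970.25

Inverting demand: P = 271 − Q.
Competitive firms price at marginal cost: P = 130, giving Q = 141.
PS = (130 − 130)·141 = 0.
The monopolist equates marginal revenue to marginal cost: 271 − 2Q = 130, so Q = 70.5. From demand, P = 200.5.
PS = (200.5 − 130)·70.5 = 4970.25.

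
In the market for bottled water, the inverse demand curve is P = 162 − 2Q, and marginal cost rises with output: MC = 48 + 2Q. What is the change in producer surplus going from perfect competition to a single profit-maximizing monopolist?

Producer surplus rises by 270.75

Under competition P = MC: 162 − 2Q = 48 + 2Q ⇒ Q = 28.5, P = 105.
PS = P·Q − VC(Q) = 105·28.5 − (48·28.5 + ½·2·28.5²) = 812.25.
Monopoly sets MR = MC: 162 − 4Q = 48 + 2Q ⇒ Q = 19, P = 162 − 2·19 = 124.
PS = P·Q − VC(Q) = 124·19 − (48·19 + ½·2·19²) = 1083.
Change in producer surplus: 1083 − 812.25 = 270.75.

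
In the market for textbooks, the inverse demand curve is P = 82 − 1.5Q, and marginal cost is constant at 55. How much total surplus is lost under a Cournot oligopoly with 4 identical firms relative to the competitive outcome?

Perfect competition: P = MC = 55, so 82 − 1.5Q = 55 and Q = 18.
In a 4-firm Cournot equilibrium, symmetry and the first-order condition give q = (82 − 55)/(7.5) = 3.6. So Q = 14.4 and P = 60.4.
DWL is the triangle between Q = 14.4 and Q = 18: ½·(18 − 14.4)·(60.4 − 55) = 9.72.

DWL = 9.72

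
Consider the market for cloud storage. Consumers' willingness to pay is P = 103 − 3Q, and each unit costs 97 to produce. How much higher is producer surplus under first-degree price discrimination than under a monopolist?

Monopoly sets MR = MC: 103 − 6Q = 97 ⇒ Q = 1, P = 103 − 3·1 = 100.
PS = (100 − 97)·1 = 3.
With perfect price discrimination, output is the efficient level Q = 2 (where demand meets MC), but every buyer pays their willingness to pay: CS = 0 and PS = total surplus.
PS = ½·(103 − 97)·2 = 6.
Change in producer surplus: 6 − 3 = 3.

Producer surplus rises by 3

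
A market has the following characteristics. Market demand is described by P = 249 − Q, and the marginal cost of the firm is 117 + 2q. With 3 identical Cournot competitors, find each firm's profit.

Cournot with 3 identical firms: the symmetric best-response condition is 249 − 4q = 117 + 2q. Each firm produces q = 22, total output Q = 66, price P = 183.
Each firm's profit = 183·22 − (117·22 + ½·2·22²) = 968.

π_i = 968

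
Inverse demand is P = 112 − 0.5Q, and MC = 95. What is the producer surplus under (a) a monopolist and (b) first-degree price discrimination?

Monopoly sets MR = MC: 112 − Q = 95 ⇒ Q = 17, P = 112 − 0.5·17 = 103.5.
PS = (103.5 − 95)·17 = 144.5.
Under first-degree price discrimination the firm charges each unit its demand price and produces up to where P = MC, i.e. Q = 34. Consumer surplus is zero; producer surplus equals total surplus.
PS = ½·(112 − 95)·34 = 289.

Monopoly: PS = 144.5; Perfect PD: PS = 289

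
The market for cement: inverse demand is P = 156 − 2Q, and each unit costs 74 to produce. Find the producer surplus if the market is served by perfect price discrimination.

With perfect price discrimination, output is the efficient level Q = 41 (where demand meets MC), but every buyer pays their willingness to pay: CS = 0 and PS = total surplus.
PS = ½·(156 − 74)·41 = 1681.

PS = 1681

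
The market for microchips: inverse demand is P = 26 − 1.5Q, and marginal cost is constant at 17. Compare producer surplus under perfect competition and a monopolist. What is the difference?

Producer surplus rises by 13.5

Perfect competition: P = MC = 17, so 26 − 1.5Q = 17 and Q = 6.
PS = (17 − 17)·6 = 0.
Monopoly sets MR = MC: 26 − 3Q = 17 ⇒ Q = 3, P = 26 − 1.5·3 = 21.5.
PS = (21.5 − 17)·3 = 13.5.
Change in producer surplus: 13.5 − 0 = 13.5.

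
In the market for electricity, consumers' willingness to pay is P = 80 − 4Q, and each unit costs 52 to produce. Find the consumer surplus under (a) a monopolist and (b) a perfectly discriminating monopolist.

A monopolist chooses Q where MR = MC. MR = 80 − 8Q; setting this equal to 52 gives Q = 3.5 and P = 66.
CS = ½·(80 − 66)·3.5 = 24.5.
Under first-degree price discrimination the firm charges each unit its demand price and produces up to where P = MC, i.e. Q = 7. Consumer surplus is zero; producer surplus equals total surplus.
CS = 0.

Monopoly: CS = 24.5; Perfect PD: CS = 0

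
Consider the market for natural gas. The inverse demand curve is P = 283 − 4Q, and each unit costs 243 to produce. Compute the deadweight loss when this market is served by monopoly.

DWL = 50

Perfect competition: P = MC = 243, so 283 − 4Q = 243 and Q = 10.
Monopoly sets MR = MC: 283 − 8Q = 243 ⇒ Q = 5, P = 283 − 4·5 = 263.
DWL is the triangle between Q = 5 and Q = 10: ½·(10 − 5)·(263 − 243) = 50.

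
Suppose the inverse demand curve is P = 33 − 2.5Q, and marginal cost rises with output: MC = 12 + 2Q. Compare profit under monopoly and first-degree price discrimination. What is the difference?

Profit rises by 17.5

A monopolist chooses Q where MR = MC. MR = 33 − 5Q; setting this equal to 12 + 2Q gives Q = 3 and P = 25.5.
Profit = 25.5·3 − (12·3 + ½·2·3²) = 31.5.
With perfect price discrimination, output is the efficient level Q = 14/3 (where demand meets MC), but every buyer pays their willingness to pay: CS = 0 and PS = total surplus.
PS equals the full surplus area, 49. Profit = 49 = 49.
Change in profit: 49 − 31.5 = 17.5.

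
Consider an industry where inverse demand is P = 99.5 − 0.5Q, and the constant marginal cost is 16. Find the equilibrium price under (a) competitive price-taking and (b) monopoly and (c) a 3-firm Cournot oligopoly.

Perfect competition: P = MC = 16, so 99.5 − 0.5Q = 16 and Q = 167.
The monopolist equates marginal revenue to marginal cost: 99.5 − Q = 16, so Q = 83.5. From demand, P = 57.75.
With 3 symmetric Cournot firms, each firm's FOC gives 99.5 − 2q = 16, so q = 41.75, Q = 3·41.75 = 125.25, and P = 36.875.

Competition: P = 16; Monopoly: P = 57.75; Cournot: P = 36.875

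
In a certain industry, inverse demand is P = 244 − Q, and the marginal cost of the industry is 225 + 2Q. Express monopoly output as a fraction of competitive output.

Monopoly sets MR = MC: 244 − 2Q = 225 + 2Q ⇒ Q = 4.75, P = 244 − 4.75 = 239.25.
Under competition P = MC: 244 − Q = 225 + 2Q ⇒ Q = 19/3, P = 713/3.
Ratio Q_m/Q_c = 4.75/(19/3) = 0.75.

Q_m/Q_c = 0.75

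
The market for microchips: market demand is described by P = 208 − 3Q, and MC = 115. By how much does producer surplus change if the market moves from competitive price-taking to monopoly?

Producer surplus rises by 720.75

Under competition P = MC = 115, so Q = (208 − 115)/3 = 31.
PS = (115 − 115)·31 = 0.
The monopolist equates marginal revenue to marginal cost: 208 − 6Q = 115, so Q = 15.5. From demand, P = 161.5.
PS = (161.5 − 115)·15.5 = 720.75.
Change in producer surplus: 720.75 − 0 = 720.75.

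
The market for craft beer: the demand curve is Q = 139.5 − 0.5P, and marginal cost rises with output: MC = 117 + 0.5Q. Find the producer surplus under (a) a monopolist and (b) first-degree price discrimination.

Inverting demand: P = 279 − 2Q.
Monopoly sets MR = MC: 279 − 4Q = 117 + 0.5Q ⇒ Q = 36, P = 279 − 2·36 = 207.
PS = P·Q − VC(Q) = 207·36 − (117·36 + ½·0.5·36²) = 2916.
With perfect price discrimination, output is the efficient level Q = 64.8 (where demand meets MC), but every buyer pays their willingness to pay: CS = 0 and PS = total surplus.
PS = ½·(279 − 117)·64.8 = 5248.8.

Monopoly: PS = 2916; Perfect PD: PS = 5248.8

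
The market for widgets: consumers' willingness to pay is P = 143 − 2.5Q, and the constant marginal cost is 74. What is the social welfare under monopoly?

Monopoly sets MR = MC: 143 − 5Q = 74 ⇒ Q = 13.8, P = 143 − 2.5·13.8 = 108.5.
CS = ½·(143 − 108.5)·13.8 = 238.05; PS = (108.5 − 74)·13.8 = 476.1; TS = 714.15.

TS = 714.15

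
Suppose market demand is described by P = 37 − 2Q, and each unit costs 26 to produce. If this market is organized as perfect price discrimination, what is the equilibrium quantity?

Q = 5.5

With perfect price discrimination, output is the efficient level Q = 5.5 (where demand meets MC), but every buyer pays their willingness to pay: CS = 0 and PS = total surplus.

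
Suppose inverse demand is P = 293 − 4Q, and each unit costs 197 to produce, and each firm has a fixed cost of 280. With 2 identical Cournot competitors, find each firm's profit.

π_i = −24

With 2 symmetric Cournot firms, each firm's FOC gives 293 − 12q = 197, so q = 8, Q = 2·8 = 16, and P = 229.
Each firm's profit = (229 − 197)·8 − 280 = −24.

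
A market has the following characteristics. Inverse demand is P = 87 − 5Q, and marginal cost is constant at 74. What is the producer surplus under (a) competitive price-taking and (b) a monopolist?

Competition: PS = 0; Monopoly: PS = 8.45

Under competition P = MC = 74, so Q = (87 − 74)/5 = 2.6.
PS = (74 − 74)·2.6 = 0.
A monopolist chooses Q where MR = MC. MR = 87 − 10Q; setting this equal to 74 gives Q = 1.3 and P = 80.5.
PS = (80.5 − 74)·1.3 = 8.45.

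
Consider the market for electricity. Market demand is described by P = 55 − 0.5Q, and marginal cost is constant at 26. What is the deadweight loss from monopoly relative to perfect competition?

Under competition P = MC = 26, so Q = (55 − 26)/0.5 = 58.
A monopolist chooses Q where MR = MC. MR = 55 − Q; setting this equal to 26 gives Q = 29 and P = 40.5.
DWL is the triangle between Q = 29 and Q = 58: ½·(58 − 29)·(40.5 − 26) = 210.25.

DWL = 210.25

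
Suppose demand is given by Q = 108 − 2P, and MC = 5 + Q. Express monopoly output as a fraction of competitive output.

Q_m/Q_c = 0.75

Inverting demand: P = 54 − 0.5Q.
Monopoly sets MR = MC: 54 − Q = 5 + Q ⇒ Q = 24.5, P = 54 − 0.5·24.5 = 41.75.
Competitive equilibrium sets price equal to marginal cost: 54 − 0.5Q = 5 + Q, so Q = 98/3 and P = 113/3.
Ratio Q_m/Q_c = 24.5/(98/3) = 0.75.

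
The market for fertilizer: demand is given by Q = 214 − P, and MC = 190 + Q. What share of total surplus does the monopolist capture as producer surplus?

Inverting demand: P = 214 − Q.
The monopolist equates marginal revenue to marginal cost: 214 − 2Q = 190 + Q, so Q = 8. From demand, P = 206.
CS = ½·(214 − 206)·8 = 32.
PS = P·Q − VC(Q) = 206·8 − (190·8 + ½·1·8²) = 96.
Share captured = PS/TS = 96/128 = 0.75.

PS/TS = 0.75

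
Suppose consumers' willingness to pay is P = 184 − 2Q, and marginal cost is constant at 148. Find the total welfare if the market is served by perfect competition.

TS = 324

Under competition P = MC = 148, so Q = (184 − 148)/2 = 18.
CS = ½·(184 − 148)·18 = 324; PS = (148 − 148)·18 = 0; TS = 324.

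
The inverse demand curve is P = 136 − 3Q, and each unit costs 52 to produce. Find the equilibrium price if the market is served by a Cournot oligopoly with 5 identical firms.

In a 5-firm Cournot equilibrium, symmetry and the first-order condition give q = (136 − 52)/(18) = 14/3. So Q = 70/3 and P = 66.

P = 66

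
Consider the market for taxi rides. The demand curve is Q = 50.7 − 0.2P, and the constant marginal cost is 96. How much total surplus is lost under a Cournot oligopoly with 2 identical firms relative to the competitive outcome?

DWL = 275.625

Inverting demand: P = 253.5 − 5Q.
Perfect competition: P = MC = 96, so 253.5 − 5Q = 96 and Q = 31.5.
With 2 symmetric Cournot firms, each firm's FOC gives 253.5 − 15q = 96, so q = 10.5, Q = 2·10.5 = 21, and P = 148.5.
DWL is the triangle between Q = 21 and Q = 31.5: ½·(31.5 − 21)·(148.5 − 96) = 275.625.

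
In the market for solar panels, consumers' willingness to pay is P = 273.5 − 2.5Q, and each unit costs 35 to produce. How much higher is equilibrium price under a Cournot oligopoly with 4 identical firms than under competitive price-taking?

P rises by 47.7

Competitive firms price at marginal cost: P = 35, giving Q = 95.4.
In a 4-firm Cournot equilibrium, symmetry and the first-order condition give q = (273.5 − 35)/(12.5) = 19.08. So Q = 76.32 and P = 82.7.
Change in equilibrium price: 82.7 − 35 = 47.7.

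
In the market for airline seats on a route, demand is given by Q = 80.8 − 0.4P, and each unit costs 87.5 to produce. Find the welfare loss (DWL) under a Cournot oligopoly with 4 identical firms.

Inverting demand: P = 202 − 2.5Q.
Competitive firms price at marginal cost: P = 87.5, giving Q = 45.8.
With 4 symmetric Cournot firms, each firm's FOC gives 202 − 12.5q = 87.5, so q = 9.16, Q = 4·9.16 = 36.64, and P = 110.4.
DWL is the triangle between Q = 36.64 and Q = 45.8: ½·(45.8 − 36.64)·(110.4 − 87.5) = 104.882.

DWL = 104.882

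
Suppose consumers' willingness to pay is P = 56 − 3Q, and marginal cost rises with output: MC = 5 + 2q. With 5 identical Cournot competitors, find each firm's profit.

Cournot with 5 identical firms: the symmetric best-response condition is 56 − 18q = 5 + 2q. Each firm produces q = 2.55, total output Q = 12.75, price P = 17.75.
Each firm's profit = 17.75·2.55 − (5·2.55 + ½·2·2.55²) = 26.01.

π_i = 26.01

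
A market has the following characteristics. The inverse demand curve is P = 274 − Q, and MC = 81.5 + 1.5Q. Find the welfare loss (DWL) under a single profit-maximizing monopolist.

DWL = 605

Competitive equilibrium sets price equal to marginal cost: 274 − Q = 81.5 + 1.5Q, so Q = 77 and P = 197.
A monopolist chooses Q where MR = MC. MR = 274 − 2Q; setting this equal to 81.5 + 1.5Q gives Q = 55 and P = 219.
CS = ½·(274 − 197)·77 = 2964.5; PS = (197·77 − 81.5·77 − ½·1.5·77²) = 4446.75; TS = 7411.25.
CS = ½·(274 − 219)·55 = 1512.5; PS = (219·55 − 81.5·55 − ½·1.5·55²) = 5293.75; TS = 6806.25.
DWL = 7411.25 − 6806.25 = 605.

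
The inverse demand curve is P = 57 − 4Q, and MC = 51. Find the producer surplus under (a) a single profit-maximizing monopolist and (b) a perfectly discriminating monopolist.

Monopoly: PS = 2.25; Perfect PD: PS = 4.5

The monopolist equates marginal revenue to marginal cost: 57 − 8Q = 51, so Q = 0.75. From demand, P = 54.
PS = (54 − 51)·0.75 = 2.25.
With perfect price discrimination, output is the efficient level Q = 1.5 (where demand meets MC), but every buyer pays their willingness to pay: CS = 0 and PS = total surplus.
PS = ½·(57 − 51)·1.5 = 4.5.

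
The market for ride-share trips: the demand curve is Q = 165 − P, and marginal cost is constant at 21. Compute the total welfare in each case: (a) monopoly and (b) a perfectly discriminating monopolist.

Inverting demand: P = 165 − Q.
A monopolist chooses Q where MR = MC. MR = 165 − 2Q; setting this equal to 21 gives Q = 72 and P = 93.
CS = ½·(165 − 93)·72 = 2592; PS = (93 − 21)·72 = 5184; TS = 7776.
Under first-degree price discrimination the firm charges each unit its demand price and produces up to where P = MC, i.e. Q = 144. Consumer surplus is zero; producer surplus equals total surplus.
TS = 10368 (equal to competitive TS).

Monopoly: TS = 7776; Perfect PD: TS = 10368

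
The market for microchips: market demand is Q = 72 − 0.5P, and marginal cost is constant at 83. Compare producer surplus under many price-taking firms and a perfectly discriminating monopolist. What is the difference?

Inverting demand: P = 144 − 2Q.
Perfect competition: P = MC = 83, so 144 − 2Q = 83 and Q = 30.5.
PS = (83 − 83)·30.5 = 0.
Under first-degree price discrimination the firm charges each unit its demand price and produces up to where P = MC, i.e. Q = 30.5. Consumer surplus is zero; producer surplus equals total surplus.
PS = ½·(144 − 83)·30.5 = 930.25.
Change in producer surplus: 930.25 − 0 = 930.25.

Producer surplus rises by 930.25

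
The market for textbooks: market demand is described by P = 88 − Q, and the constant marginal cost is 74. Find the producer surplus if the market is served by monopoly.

PS = 49

The monopolist equates marginal revenue to marginal cost: 88 − 2Q = 74, so Q = 7. From demand, P = 81.
PS = (81 − 74)·7 = 49.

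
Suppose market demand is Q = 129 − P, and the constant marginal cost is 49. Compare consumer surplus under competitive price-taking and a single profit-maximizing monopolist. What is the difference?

Consumer surplus falls by 2400

Inverting demand: P = 129 − Q.
Competitive firms price at marginal cost: P = 49, giving Q = 80.
CS = ½·(129 − 49)·80 = 3200.
The monopolist equates marginal revenue to marginal cost: 129 − 2Q = 49, so Q = 40. From demand, P = 89.
CS = ½·(129 − 89)·40 = 800.
Change in consumer surplus: 800 − 3200 = −2400.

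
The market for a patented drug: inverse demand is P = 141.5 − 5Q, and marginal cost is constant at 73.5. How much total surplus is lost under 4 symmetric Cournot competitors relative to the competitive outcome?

DWL = 18.496

Competitive firms price at marginal cost: P = 73.5, giving Q = 13.6.
In a 4-firm Cournot equilibrium, symmetry and the first-order condition give q = (141.5 − 73.5)/(25) = 2.72. So Q = 10.88 and P = 87.1.
DWL is the triangle between Q = 10.88 and Q = 13.6: ½·(13.6 − 10.88)·(87.1 − 73.5) = 18.496.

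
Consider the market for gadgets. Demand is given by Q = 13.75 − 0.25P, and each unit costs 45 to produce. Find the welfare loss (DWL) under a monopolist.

Inverting demand: P = 55 − 4Q.
Under competition P = MC = 45, so Q = (55 − 45)/4 = 2.5.
Monopoly sets MR = MC: 55 − 8Q = 45 ⇒ Q = 1.25, P = 55 − 4·1.25 = 50.
DWL is the triangle between Q = 1.25 and Q = 2.5: ½·(2.5 − 1.25)·(50 − 45) = 3.125.

DWL = 3.125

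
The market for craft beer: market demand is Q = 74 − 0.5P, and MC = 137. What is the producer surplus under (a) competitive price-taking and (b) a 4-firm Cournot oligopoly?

Competition: PS = 0; Cournot: PS = 9.68

Inverting demand: P = 148 − 2Q.
Under competition P = MC = 137, so Q = (148 − 137)/2 = 5.5.
PS = (137 − 137)·5.5 = 0.
Cournot with 4 identical firms: the symmetric best-response condition is 148 − 10q = 137. Each firm produces q = 1.1, total output Q = 4.4, price P = 139.2.
PS = (139.2 − 137)·4.4 = 9.68.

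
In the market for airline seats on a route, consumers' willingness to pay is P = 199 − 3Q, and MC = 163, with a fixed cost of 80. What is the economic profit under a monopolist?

Profit = 28

A monopolist chooses Q where MR = MC. MR = 199 − 6Q; setting this equal to 163 gives Q = 6 and P = 181.
Profit = (181 − 163)·6 − 80 = 28.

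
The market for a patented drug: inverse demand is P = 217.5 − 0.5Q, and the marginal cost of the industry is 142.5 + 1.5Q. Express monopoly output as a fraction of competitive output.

Monopoly sets MR = MC: 217.5 − Q = 142.5 + 1.5Q ⇒ Q = 30, P = 217.5 − 0.5·30 = 202.5.
Competitive equilibrium sets price equal to marginal cost: 217.5 − 0.5Q = 142.5 + 1.5Q, so Q = 37.5 and P = 198.75.
Ratio Q_m/Q_c = 30/37.5 = 0.8.

Q_m/Q_c = 0.8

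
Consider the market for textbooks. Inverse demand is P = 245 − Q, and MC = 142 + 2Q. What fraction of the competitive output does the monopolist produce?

A monopolist chooses Q where MR = MC. MR = 245 − 2Q; setting this equal to 142 + 2Q gives Q = 25.75 and P = 219.25.
Under competition P = MC: 245 − Q = 142 + 2Q ⇒ Q = 103/3, P = 632/3.
Ratio Q_m/Q_c = 25.75/(103/3) = 0.75.

Q_m/Q_c = 0.75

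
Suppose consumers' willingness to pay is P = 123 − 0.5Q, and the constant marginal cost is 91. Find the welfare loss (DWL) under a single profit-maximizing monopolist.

Competitive firms price at marginal cost: P = 91, giving Q = 64.
A monopolist chooses Q where MR = MC. MR = 123 − Q; setting this equal to 91 gives Q = 32 and P = 107.
DWL is the triangle between Q = 32 and Q = 64: ½·(64 − 32)·(107 − 91) = 256.

DWL = 256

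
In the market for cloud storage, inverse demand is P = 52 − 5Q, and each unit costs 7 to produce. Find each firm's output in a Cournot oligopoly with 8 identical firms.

q_i = 1

In a 8-firm Cournot equilibrium, symmetry and the first-order condition give q = (52 − 7)/(45) = 1. So Q = 8 and P = 12.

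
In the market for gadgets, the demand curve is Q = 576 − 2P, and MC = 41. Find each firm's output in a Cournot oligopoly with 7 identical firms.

q_i = 61.75

Inverting demand: P = 288 − 0.5Q.
Cournot with 7 identical firms: the symmetric best-response condition is 288 − 4q = 41. Each firm produces q = 61.75, total output Q = 432.25, price P = 71.875.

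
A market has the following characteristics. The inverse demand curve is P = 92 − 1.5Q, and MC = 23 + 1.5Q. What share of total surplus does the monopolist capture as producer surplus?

Monopoly sets MR = MC: 92 − 3Q = 23 + 1.5Q ⇒ Q = 46/3, P = 92 − 1.5·46/3 = 69.
CS = ½·(92 − 69)·46/3 = 529/3.
PS = P·Q − VC(Q) = 69·46/3 − (23·46/3 + ½·1.5·(46/3)²) = 529.
Share captured = PS/TS = 529/(2116/3) = 0.75.

PS/TS = 0.75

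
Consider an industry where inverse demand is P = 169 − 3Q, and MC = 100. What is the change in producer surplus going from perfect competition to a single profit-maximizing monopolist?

Competitive firms price at marginal cost: P = 100, giving Q = 23.
PS = (100 − 100)·23 = 0.
The monopolist equates marginal revenue to marginal cost: 169 − 6Q = 100, so Q = 11.5. From demand, P = 134.5.
PS = (134.5 − 100)·11.5 = 396.75.
Change in producer surplus: 396.75 − 0 = 396.75.

Producer surplus rises by 396.75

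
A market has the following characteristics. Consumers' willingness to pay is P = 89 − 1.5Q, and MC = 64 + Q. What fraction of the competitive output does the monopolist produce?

Q_m/Q_c = 0.625

A monopolist chooses Q where MR = MC. MR = 89 − 3Q; setting this equal to 64 + Q gives Q = 6.25 and P = 79.625.
Under competition P = MC: 89 − 1.5Q = 64 + Q ⇒ Q = 10, P = 74.
Ratio Q_m/Q_c = 6.25/10 = 0.625.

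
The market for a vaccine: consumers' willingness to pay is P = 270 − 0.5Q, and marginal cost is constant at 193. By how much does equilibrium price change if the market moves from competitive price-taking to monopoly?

P rises by 38.5

Under competition P = MC = 193, so Q = (270 − 193)/0.5 = 154.
Monopoly sets MR = MC: 270 − Q = 193 ⇒ Q = 77, P = 270 − 0.5·77 = 231.5.
Change in equilibrium price: 231.5 − 193 = 38.5.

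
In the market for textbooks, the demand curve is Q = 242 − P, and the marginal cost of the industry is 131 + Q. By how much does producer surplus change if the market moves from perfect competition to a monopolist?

Producer surplus rises by 513.375

Inverting demand: P = 242 − Q.
Under competition P = MC: 242 − Q = 131 + Q ⇒ Q = 55.5, P = 186.5.
PS = P·Q − VC(Q) = 186.5·55.5 − (131·55.5 + ½·1·55.5²) = 1540.125.
The monopolist equates marginal revenue to marginal cost: 242 − 2Q = 131 + Q, so Q = 37. From demand, P = 205.
PS = P·Q − VC(Q) = 205·37 − (131·37 + ½·1·37²) = 2053.5.
Change in producer surplus: 2053.5 − 1540.125 = 513.375.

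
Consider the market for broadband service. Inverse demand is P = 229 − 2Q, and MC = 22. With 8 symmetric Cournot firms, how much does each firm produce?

In a 8-firm Cournot equilibrium, symmetry and the first-order condition give q = (229 − 22)/(18) = 11.5. So Q = 92 and P = 45.

q_i = 11.5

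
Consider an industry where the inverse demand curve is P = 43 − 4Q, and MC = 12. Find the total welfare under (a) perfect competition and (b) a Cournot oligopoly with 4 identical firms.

Competition: TS = 120.125; Cournot: TS = 115.32

Perfect competition: P = MC = 12, so 43 − 4Q = 12 and Q = 7.75.
CS = ½·(43 − 12)·7.75 = 120.125; PS = (12 − 12)·7.75 = 0; TS = 120.125.
Cournot with 4 identical firms: the symmetric best-response condition is 43 − 20q = 12. Each firm produces q = 1.55, total output Q = 6.2, price P = 18.2.
CS = ½·(43 − 18.2)·6.2 = 76.88; PS = (18.2 − 12)·6.2 = 38.44; TS = 115.32.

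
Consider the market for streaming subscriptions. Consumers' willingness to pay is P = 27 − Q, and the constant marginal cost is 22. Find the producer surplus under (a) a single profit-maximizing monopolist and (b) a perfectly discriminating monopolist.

The monopolist equates marginal revenue to marginal cost: 27 − 2Q = 22, so Q = 2.5. From demand, P = 24.5.
PS = (24.5 − 22)·2.5 = 6.25.
A perfectly discriminating monopolist sells every unit with P(Q) ≥ MC(Q), so output equals the competitive quantity Q = 5. Each buyer pays their reservation price, so CS = 0 and the firm captures all surplus.
PS = ½·(27 − 22)·5 = 12.5.

Monopoly: PS = 6.25; Perfect PD: PS = 12.5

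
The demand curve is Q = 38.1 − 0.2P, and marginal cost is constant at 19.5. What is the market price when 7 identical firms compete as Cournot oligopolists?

Inverting demand: P = 190.5 − 5Q.
Cournot with 7 identical firms: the symmetric best-response condition is 190.5 − 40q = 19.5. Each firm produces q = 4.275, total output Q = 29.925, price P = 40.875.

P = 40.875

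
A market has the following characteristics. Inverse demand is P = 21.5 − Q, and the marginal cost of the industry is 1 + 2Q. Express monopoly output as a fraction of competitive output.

The monopolist equates marginal revenue to marginal cost: 21.5 − 2Q = 1 + 2Q, so Q = 5.125. From demand, P = 16.375.
Under competition P = MC: 21.5 − Q = 1 + 2Q ⇒ Q = 41/6, P = 44/3.
Ratio Q_m/Q_c = 5.125/(41/6) = 0.75.

Q_m/Q_c = 0.75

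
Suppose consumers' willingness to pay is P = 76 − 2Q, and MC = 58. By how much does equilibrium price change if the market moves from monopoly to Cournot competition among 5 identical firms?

Monopoly sets MR = MC: 76 − 4Q = 58 ⇒ Q = 4.5, P = 76 − 2·4.5 = 67.
With 5 symmetric Cournot firms, each firm's FOC gives 76 − 12q = 58, so q = 1.5, Q = 5·1.5 = 7.5, and P = 61.
Change in equilibrium price: 61 − 67 = −6.

Equilibrium price falls by 6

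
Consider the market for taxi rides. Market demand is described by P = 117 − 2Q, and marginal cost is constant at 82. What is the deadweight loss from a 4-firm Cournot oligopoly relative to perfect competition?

DWL = 12.25

Competitive firms price at marginal cost: P = 82, giving Q = 17.5.
In a 4-firm Cournot equilibrium, symmetry and the first-order condition give q = (117 − 82)/(10) = 3.5. So Q = 14 and P = 89.
DWL is the triangle between Q = 14 and Q = 17.5: ½·(17.5 − 14)·(89 − 82) = 12.25.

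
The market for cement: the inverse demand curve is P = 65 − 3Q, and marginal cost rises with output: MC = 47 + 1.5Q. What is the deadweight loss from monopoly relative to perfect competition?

Competitive equilibrium sets price equal to marginal cost: 65 − 3Q = 47 + 1.5Q, so Q = 4 and P = 53.
A monopolist chooses Q where MR = MC. MR = 65 − 6Q; setting this equal to 47 + 1.5Q gives Q = 2.4 and P = 57.8.
CS = ½·(65 − 53)·4 = 24; PS = (53·4 − 47·4 − ½·1.5·4²) = 12; TS = 36.
CS = ½·(65 − 57.8)·2.4 = 8.64; PS = (57.8·2.4 − 47·2.4 − ½·1.5·2.4²) = 21.6; TS = 30.24.
DWL = 36 − 30.24 = 5.76.

DWL = 5.76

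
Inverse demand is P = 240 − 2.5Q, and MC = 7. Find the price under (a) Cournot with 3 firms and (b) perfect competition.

In a 3-firm Cournot equilibrium, symmetry and the first-order condition give q = (240 − 7)/(10) = 23.3. So Q = 69.9 and P = 65.25.
Perfect competition: P = MC = 7, so 240 − 2.5Q = 7 and Q = 93.2.

Cournot: P = 65.25; Competition: P = 7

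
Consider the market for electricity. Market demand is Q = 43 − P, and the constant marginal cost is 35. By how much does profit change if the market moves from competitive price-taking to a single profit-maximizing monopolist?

Profit rises by 16

Inverting demand: P = 43 − Q.
Under competition P = MC = 35, so Q = (43 − 35)/1 = 8.
Profit = (35 − 35)·8 = 0.
A monopolist chooses Q where MR = MC. MR = 43 − 2Q; setting this equal to 35 gives Q = 4 and P = 39.
Profit = (39 − 35)·4 = 16.
Change in profit: 16 − 0 = 16.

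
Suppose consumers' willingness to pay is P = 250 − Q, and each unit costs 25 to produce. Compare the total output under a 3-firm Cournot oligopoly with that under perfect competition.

Cournot: Q = 168.75; Competition: Q = 225

With 3 symmetric Cournot firms, each firm's FOC gives 250 − 4q = 25, so q = 56.25, Q = 3·56.25 = 168.75, and P = 81.25.
Competitive firms price at marginal cost: P = 25, giving Q = 225.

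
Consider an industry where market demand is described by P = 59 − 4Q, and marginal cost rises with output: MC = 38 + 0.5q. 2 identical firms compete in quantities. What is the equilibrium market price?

With 2 symmetric Cournot firms, each firm's FOC gives 59 − 12q = 38 + 0.5q, so q = 1.68, Q = 2·1.68 = 3.36, and P = 45.56.

P = 45.56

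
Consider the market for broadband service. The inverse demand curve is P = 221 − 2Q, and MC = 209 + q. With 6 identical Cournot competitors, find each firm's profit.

π_i = 1.6

Cournot with 6 identical firms: the symmetric best-response condition is 221 − 14q = 209 + q. Each firm produces q = 0.8, total output Q = 4.8, price P = 211.4.
Each firm's profit = 211.4·0.8 − (209·0.8 + ½·1·0.8²) = 1.6.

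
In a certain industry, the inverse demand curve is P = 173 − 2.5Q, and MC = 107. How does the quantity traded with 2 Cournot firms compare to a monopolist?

In a 2-firm Cournot equilibrium, symmetry and the first-order condition give q = (173 − 107)/(7.5) = 8.8. So Q = 17.6 and P = 129.
A monopolist chooses Q where MR = MC. MR = 173 − 5Q; setting this equal to 107 gives Q = 13.2 and P = 140.

Cournot: Q = 17.6; Monopoly: Q = 13.2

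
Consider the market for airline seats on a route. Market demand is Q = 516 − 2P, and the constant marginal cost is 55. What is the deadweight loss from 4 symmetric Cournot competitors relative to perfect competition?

DWL = 1648.36

Inverting demand: P = 258 − 0.5Q.
Under competition P = MC = 55, so Q = (258 − 55)/0.5 = 406.
With 4 symmetric Cournot firms, each firm's FOC gives 258 − 2.5q = 55, so q = 81.2, Q = 4·81.2 = 324.8, and P = 95.6.
DWL is the triangle between Q = 324.8 and Q = 406: ½·(406 − 324.8)·(95.6 − 55) = 1648.36.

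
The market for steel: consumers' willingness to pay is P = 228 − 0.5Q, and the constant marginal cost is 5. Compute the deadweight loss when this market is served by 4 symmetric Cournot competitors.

Competitive firms price at marginal cost: P = 5, giving Q = 446.
Cournot with 4 identical firms: the symmetric best-response condition is 228 − 2.5q = 5. Each firm produces q = 89.2, total output Q = 356.8, price P = 49.6.
DWL is the triangle between Q = 356.8 and Q = 446: ½·(446 − 356.8)·(49.6 − 5) = 1989.16.

DWL = 1989.16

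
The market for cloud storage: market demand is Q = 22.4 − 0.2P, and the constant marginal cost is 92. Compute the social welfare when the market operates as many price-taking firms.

TS = 40

Inverting demand: P = 112 − 5Q.
Under competition P = MC = 92, so Q = (112 − 92)/5 = 4.
CS = ½·(112 − 92)·4 = 40; PS = (92 − 92)·4 = 0; TS = 40.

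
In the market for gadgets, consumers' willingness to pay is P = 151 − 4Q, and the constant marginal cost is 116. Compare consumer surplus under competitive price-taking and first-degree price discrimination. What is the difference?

CS falls by 153.125

Under competition P = MC = 116, so Q = (151 − 116)/4 = 8.75.
CS = ½·(151 − 116)·8.75 = 153.125.
Under first-degree price discrimination the firm charges each unit its demand price and produces up to where P = MC, i.e. Q = 8.75. Consumer surplus is zero; producer surplus equals total surplus.
CS = 0.
Change in consumer surplus: 0 − 153.125 = −153.125.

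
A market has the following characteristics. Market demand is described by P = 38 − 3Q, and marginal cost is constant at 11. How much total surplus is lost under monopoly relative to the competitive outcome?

Perfect competition: P = MC = 11, so 38 − 3Q = 11 and Q = 9.
A monopolist chooses Q where MR = MC. MR = 38 − 6Q; setting this equal to 11 gives Q = 4.5 and P = 24.5.
DWL is the triangle between Q = 4.5 and Q = 9: ½·(9 − 4.5)·(24.5 − 11) = 30.375.

DWL = 30.375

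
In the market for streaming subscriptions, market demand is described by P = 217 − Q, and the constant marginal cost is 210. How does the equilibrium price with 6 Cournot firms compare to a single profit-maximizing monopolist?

With 6 symmetric Cournot firms, each firm's FOC gives 217 − 7q = 210, so q = 1, Q = 6·1 = 6, and P = 211.
The monopolist equates marginal revenue to marginal cost: 217 − 2Q = 210, so Q = 3.5. From demand, P = 213.5.

Cournot: P = 211; Monopoly: P = 213.5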